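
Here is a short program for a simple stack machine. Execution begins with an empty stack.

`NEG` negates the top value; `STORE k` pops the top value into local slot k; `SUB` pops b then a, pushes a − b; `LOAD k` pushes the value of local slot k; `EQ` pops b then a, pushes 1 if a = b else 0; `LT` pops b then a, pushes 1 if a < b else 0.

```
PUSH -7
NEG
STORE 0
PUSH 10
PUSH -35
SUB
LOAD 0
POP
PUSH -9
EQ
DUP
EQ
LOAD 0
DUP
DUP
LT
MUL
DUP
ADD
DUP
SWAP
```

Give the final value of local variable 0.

PUSH -7  → -7
NEG      → 7
STORE 0  → (empty)
PUSH 10  → 10
PUSH -35 → 10 -35
SUB      → 45
LOAD 0   → 45 7
POP      → 45
PUSH -9  → 45 -9
EQ       → 0
DUP      → 0 0
EQ       → 1
LOAD 0   → 1 7
DUP      → 1 7 7
DUP      → 1 7 7 7
LT       → 1 7 0
MUL      → 1 0
DUP      → 1 0 0
ADD      → 1 0
DUP      → 1 0 0
SWAP     → 1 0 0

7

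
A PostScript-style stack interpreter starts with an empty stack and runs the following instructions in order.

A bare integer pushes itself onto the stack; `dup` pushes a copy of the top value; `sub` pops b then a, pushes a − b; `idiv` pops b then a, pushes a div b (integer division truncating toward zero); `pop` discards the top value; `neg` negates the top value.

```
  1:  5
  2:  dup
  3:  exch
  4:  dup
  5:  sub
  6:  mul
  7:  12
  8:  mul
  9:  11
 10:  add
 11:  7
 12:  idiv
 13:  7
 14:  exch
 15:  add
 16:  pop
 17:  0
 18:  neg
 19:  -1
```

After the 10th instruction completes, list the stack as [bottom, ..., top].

5     [5]
dup   [5, 5]
exch  [5, 5]
dup   [5, 5, 5]
sub   [5, 0]
mul   [0]
12    [0, 12]
mul   [0]
11    [0, 11]
add   [11]

[11]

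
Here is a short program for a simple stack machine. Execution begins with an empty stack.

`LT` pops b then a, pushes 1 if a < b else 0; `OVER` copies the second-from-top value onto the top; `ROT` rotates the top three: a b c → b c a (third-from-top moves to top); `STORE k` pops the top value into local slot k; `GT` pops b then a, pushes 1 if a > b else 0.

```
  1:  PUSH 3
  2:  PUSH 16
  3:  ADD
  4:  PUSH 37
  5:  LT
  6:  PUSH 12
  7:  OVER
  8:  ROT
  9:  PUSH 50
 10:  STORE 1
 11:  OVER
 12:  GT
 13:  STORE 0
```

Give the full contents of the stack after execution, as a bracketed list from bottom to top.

PUSH 3  -> [3]
PUSH 16 -> [3, 16]
ADD     -> [19]
PUSH 37 -> [19, 37]
LT      -> [1]
PUSH 12 -> [1, 12]
OVER    -> [1, 12, 1]
ROT     -> [12, 1, 1]
PUSH 50 -> [12, 1, 1, 50]
STORE 1 -> [12, 1, 1]
OVER    -> [12, 1, 1, 1]
GT      -> [12, 1, 0]
STORE 0 -> [12, 1]

[12, 1]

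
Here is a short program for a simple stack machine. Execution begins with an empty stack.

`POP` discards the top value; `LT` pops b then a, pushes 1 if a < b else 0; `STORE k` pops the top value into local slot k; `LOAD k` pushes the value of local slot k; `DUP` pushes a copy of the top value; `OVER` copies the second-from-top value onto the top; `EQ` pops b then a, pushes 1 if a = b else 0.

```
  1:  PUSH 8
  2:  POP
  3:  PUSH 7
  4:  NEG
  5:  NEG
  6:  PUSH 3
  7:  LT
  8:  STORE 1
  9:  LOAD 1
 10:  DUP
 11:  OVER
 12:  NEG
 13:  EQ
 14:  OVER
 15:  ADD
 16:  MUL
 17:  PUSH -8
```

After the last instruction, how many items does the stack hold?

PUSH 8  → 8
POP     → (empty)
PUSH 7  → 7
NEG     → -7
NEG     → 7
PUSH 3  → 7 3
LT      → 0
STORE 1 → (empty)
LOAD 1  → 0
DUP     → 0 0
OVER    → 0 0 0
NEG     → 0 0 0
EQ      → 0 1
OVER    → 0 1 0
ADD     → 0 1
MUL     → 0
PUSH -8 → 0 -8

2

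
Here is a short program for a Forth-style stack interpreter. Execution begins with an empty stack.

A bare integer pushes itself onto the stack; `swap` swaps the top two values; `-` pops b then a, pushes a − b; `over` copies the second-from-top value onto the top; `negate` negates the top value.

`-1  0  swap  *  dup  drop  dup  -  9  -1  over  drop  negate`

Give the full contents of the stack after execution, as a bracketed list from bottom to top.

-1     : -1
0      : -1 0
swap   : 0 -1
*      : 0
dup    : 0 0
drop   : 0
dup    : 0 0
-      : 0
9      : 0 9
-1     : 0 9 -1
over   : 0 9 -1 9
drop   : 0 9 -1
negate : 0 9 1

[0, 9, 1]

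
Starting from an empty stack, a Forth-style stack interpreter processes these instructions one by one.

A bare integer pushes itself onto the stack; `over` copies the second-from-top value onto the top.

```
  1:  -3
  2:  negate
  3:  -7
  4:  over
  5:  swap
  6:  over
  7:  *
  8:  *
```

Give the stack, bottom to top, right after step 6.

-3     : -3
negate : 3
-7     : 3 -7
over   : 3 -7 3
swap   : 3 3 -7
over   : 3 3 -7 3

[3, 3, -7, 3]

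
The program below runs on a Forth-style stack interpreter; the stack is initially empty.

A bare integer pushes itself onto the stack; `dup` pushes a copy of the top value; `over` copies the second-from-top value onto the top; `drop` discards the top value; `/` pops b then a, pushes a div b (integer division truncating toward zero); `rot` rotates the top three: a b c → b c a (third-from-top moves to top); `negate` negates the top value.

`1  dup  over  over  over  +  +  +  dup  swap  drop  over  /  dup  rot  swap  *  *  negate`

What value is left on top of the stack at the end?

1      : [1]
dup    : [1, 1]
over   : [1, 1, 1]
over   : [1, 1, 1, 1]
over   : [1, 1, 1, 1, 1]
+      : [1, 1, 1, 2]
+      : [1, 1, 3]
+      : [1, 4]
dup    : [1, 4, 4]
swap   : [1, 4, 4]
drop   : [1, 4]
over   : [1, 4, 1]
/      : [1, 4]
dup    : [1, 4, 4]
rot    : [4, 4, 1]
swap   : [4, 1, 4]
*      : [4, 4]
*      : [16]
negate : [-16]

-16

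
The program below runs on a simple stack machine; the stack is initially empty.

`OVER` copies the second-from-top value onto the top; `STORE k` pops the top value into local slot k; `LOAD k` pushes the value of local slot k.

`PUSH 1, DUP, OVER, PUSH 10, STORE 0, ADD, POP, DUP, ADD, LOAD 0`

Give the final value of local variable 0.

10

PUSH 1  → [1]
DUP     → [1, 1]
OVER    → [1, 1, 1]
PUSH 10 → [1, 1, 1, 10]
STORE 0 → [1, 1, 1]
ADD     → [1, 2]
POP     → [1]
DUP     → [1, 1]
ADD     → [2]
LOAD 0  → [2, 10]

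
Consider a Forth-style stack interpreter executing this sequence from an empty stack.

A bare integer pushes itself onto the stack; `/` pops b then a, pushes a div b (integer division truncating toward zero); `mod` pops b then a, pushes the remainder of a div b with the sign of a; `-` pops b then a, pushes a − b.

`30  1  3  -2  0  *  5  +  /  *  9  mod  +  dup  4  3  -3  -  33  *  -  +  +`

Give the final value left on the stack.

-134

30   30
1    30 1
3    30 1 3
-2   30 1 3 -2
0    30 1 3 -2 0
*    30 1 3 0
5    30 1 3 0 5
+    30 1 3 5
/    30 1 0
*    30 0
9    30 0 9
mod  30 0
+    30
dup  30 30
4    30 30 4
3    30 30 4 3
-3   30 30 4 3 -3
-    30 30 4 6
33   30 30 4 6 33
*    30 30 4 198
-    30 30 -194
+    30 -164
+    -134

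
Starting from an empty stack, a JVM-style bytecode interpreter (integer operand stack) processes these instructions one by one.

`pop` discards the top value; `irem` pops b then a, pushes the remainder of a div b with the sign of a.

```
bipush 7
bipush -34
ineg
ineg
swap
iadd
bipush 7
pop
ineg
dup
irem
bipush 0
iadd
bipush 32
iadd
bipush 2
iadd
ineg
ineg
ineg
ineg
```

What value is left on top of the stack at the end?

34

bipush 7    [7]
bipush -34  [7, -34]
ineg        [7, 34]
ineg        [7, -34]
swap        [-34, 7]
iadd        [-27]
bipush 7    [-27, 7]
pop         [-27]
ineg        [27]
dup         [27, 27]
irem        [0]
bipush 0    [0, 0]
iadd        [0]
bipush 32   [0, 32]
iadd        [32]
bipush 2    [32, 2]
iadd        [34]
ineg        [-34]
ineg        [34]
ineg        [-34]
ineg        [34]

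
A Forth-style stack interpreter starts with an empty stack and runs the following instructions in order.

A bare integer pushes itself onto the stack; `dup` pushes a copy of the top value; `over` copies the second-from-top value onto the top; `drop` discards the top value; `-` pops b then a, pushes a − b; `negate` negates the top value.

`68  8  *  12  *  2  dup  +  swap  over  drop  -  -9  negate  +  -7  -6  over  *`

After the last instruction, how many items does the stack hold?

68     → 68
8      → 68 8
*      → 544
12     → 544 12
*      → 6528
2      → 6528 2
dup    → 6528 2 2
+      → 6528 4
swap   → 4 6528
over   → 4 6528 4
drop   → 4 6528
-      → -6524
-9     → -6524 -9
negate → -6524 9
+      → -6515
-7     → -6515 -7
-6     → -6515 -7 -6
over   → -6515 -7 -6 -7
*      → -6515 -7 42

3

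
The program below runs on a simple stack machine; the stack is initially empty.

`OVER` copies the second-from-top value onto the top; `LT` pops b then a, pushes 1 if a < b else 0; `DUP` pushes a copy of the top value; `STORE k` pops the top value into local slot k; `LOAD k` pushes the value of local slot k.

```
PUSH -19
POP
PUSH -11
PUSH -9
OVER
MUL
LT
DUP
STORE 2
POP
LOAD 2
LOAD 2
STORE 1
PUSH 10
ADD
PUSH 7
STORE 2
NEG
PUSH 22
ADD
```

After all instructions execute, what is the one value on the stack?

11

PUSH -19  -19
POP       (empty)
PUSH -11  -11
PUSH -9   -11 -9
OVER      -11 -9 -11
MUL       -11 99
LT        1
DUP       1 1
STORE 2   1
POP       (empty)
LOAD 2    1
LOAD 2    1 1
STORE 1   1
PUSH 10   1 10
ADD       11
PUSH 7    11 7
STORE 2   11
NEG       -11
PUSH 22   -11 22
ADD       11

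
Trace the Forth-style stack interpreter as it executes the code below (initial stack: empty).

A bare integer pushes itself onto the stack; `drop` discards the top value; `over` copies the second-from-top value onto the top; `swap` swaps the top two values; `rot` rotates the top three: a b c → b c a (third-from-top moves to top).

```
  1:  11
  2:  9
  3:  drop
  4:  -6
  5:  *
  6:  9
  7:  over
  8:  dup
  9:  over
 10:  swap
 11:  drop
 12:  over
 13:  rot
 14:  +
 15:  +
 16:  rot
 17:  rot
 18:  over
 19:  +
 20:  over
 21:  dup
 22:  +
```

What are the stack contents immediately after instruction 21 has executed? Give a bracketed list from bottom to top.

[-198, -66, -57, -66, -66]

11   -> [11]
9    -> [11, 9]
drop -> [11]
-6   -> [11, -6]
*    -> [-66]
9    -> [-66, 9]
over -> [-66, 9, -66]
dup  -> [-66, 9, -66, -66]
over -> [-66, 9, -66, -66, -66]
swap -> [-66, 9, -66, -66, -66]
drop -> [-66, 9, -66, -66]
over -> [-66, 9, -66, -66, -66]
rot  -> [-66, 9, -66, -66, -66]
+    -> [-66, 9, -66, -132]
+    -> [-66, 9, -198]
rot  -> [9, -198, -66]
rot  -> [-198, -66, 9]
over -> [-198, -66, 9, -66]
+    -> [-198, -66, -57]
over -> [-198, -66, -57, -66]
dup  -> [-198, -66, -57, -66, -66]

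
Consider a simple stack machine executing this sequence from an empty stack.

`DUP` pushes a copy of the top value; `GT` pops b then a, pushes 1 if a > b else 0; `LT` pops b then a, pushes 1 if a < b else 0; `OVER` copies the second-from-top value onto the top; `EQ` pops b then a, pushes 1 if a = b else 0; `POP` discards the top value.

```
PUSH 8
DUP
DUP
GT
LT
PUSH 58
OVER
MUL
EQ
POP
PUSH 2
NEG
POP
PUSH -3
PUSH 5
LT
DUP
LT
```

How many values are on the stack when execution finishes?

PUSH 8  : 8
DUP     : 8 8
DUP     : 8 8 8
GT      : 8 0
LT      : 0
PUSH 58 : 0 58
OVER    : 0 58 0
MUL     : 0 0
EQ      : 1
POP     : (empty)
PUSH 2  : 2
NEG     : -2
POP     : (empty)
PUSH -3 : -3
PUSH 5  : -3 5
LT      : 1
DUP     : 1 1
LT      : 0

1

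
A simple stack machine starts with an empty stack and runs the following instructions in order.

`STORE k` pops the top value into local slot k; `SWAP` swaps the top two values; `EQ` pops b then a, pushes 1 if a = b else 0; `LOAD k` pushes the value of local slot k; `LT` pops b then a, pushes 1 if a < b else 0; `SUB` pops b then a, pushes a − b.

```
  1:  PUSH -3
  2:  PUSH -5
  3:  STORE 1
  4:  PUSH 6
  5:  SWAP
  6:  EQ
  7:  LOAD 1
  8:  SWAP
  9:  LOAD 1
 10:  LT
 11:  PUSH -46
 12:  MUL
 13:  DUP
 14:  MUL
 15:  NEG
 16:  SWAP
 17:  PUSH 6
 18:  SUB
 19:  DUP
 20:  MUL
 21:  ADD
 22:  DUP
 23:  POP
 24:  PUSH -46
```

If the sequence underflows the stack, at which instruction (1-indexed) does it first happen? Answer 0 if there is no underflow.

0

PUSH -3  : [-3]
PUSH -5  : [-3, -5]
STORE 1  : [-3]
PUSH 6   : [-3, 6]
SWAP     : [6, -3]
EQ       : [0]
LOAD 1   : [0, -5]
SWAP     : [-5, 0]
LOAD 1   : [-5, 0, -5]
LT       : [-5, 0]
PUSH -46 : [-5, 0, -46]
MUL      : [-5, 0]
DUP      : [-5, 0, 0]
MUL      : [-5, 0]
NEG      : [-5, 0]
SWAP     : [0, -5]
PUSH 6   : [0, -5, 6]
SUB      : [0, -11]
DUP      : [0, -11, -11]
MUL      : [0, 121]
ADD      : [121]
DUP      : [121, 121]
POP      : [121]
PUSH -46 : [121, -46]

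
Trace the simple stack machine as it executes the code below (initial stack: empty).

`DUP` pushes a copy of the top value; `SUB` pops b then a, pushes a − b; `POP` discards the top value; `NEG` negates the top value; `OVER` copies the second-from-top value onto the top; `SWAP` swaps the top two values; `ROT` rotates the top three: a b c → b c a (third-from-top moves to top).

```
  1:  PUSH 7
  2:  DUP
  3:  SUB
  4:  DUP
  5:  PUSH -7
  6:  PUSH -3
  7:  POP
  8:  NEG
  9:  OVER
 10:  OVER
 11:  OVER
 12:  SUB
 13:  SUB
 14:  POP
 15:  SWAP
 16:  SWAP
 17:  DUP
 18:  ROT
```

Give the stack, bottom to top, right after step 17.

[0, 0, 7, 7]

PUSH 7  -> 7
DUP     -> 7 7
SUB     -> 0
DUP     -> 0 0
PUSH -7 -> 0 0 -7
PUSH -3 -> 0 0 -7 -3
POP     -> 0 0 -7
NEG     -> 0 0 7
OVER    -> 0 0 7 0
OVER    -> 0 0 7 0 7
OVER    -> 0 0 7 0 7 0
SUB     -> 0 0 7 0 7
SUB     -> 0 0 7 -7
POP     -> 0 0 7
SWAP    -> 0 7 0
SWAP    -> 0 0 7
DUP     -> 0 0 7 7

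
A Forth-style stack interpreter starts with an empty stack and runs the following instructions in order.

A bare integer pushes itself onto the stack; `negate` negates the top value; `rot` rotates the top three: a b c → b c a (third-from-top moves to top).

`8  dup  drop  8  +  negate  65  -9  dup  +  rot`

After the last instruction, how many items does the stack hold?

3

8      → [8]
dup    → [8, 8]
drop   → [8]
8      → [8, 8]
+      → [16]
negate → [-16]
65     → [-16, 65]
-9     → [-16, 65, -9]
dup    → [-16, 65, -9, -9]
+      → [-16, 65, -18]
rot    → [65, -18, -16]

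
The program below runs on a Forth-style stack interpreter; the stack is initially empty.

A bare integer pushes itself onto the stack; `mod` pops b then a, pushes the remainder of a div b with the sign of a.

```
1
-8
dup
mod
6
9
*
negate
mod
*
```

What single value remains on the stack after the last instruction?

0

1      → 1
-8     → 1 -8
dup    → 1 -8 -8
mod    → 1 0
6      → 1 0 6
9      → 1 0 6 9
*      → 1 0 54
negate → 1 0 -54
mod    → 1 0
*      → 0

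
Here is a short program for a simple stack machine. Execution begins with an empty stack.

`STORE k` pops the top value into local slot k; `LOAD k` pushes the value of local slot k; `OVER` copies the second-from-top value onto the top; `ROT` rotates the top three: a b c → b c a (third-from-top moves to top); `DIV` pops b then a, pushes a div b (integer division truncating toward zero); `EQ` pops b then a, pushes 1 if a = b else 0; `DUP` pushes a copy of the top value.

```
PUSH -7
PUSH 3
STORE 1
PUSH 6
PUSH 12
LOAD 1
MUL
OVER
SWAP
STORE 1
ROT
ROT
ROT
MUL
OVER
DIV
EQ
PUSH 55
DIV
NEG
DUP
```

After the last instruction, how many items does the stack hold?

2

PUSH -7 -> -7
PUSH 3  -> -7 3
STORE 1 -> -7
PUSH 6  -> -7 6
PUSH 12 -> -7 6 12
LOAD 1  -> -7 6 12 3
MUL     -> -7 6 36
OVER    -> -7 6 36 6
SWAP    -> -7 6 6 36
STORE 1 -> -7 6 6
ROT     -> 6 6 -7
ROT     -> 6 -7 6
ROT     -> -7 6 6
MUL     -> -7 36
OVER    -> -7 36 -7
DIV     -> -7 -5
EQ      -> 0
PUSH 55 -> 0 55
DIV     -> 0
NEG     -> 0
DUP     -> 0 0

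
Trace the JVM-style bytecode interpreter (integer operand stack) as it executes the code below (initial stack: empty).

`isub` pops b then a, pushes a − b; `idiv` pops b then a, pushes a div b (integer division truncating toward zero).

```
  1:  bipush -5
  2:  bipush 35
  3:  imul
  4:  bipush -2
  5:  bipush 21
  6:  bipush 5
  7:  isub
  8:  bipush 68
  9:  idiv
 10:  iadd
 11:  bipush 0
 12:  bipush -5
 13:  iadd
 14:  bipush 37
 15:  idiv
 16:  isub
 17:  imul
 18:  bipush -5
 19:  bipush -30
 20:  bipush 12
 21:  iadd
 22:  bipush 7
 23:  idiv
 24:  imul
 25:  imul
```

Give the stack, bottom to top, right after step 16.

[-175, -2]

bipush -5 → [-5]
bipush 35 → [-5, 35]
imul      → [-175]
bipush -2 → [-175, -2]
bipush 21 → [-175, -2, 21]
bipush 5  → [-175, -2, 21, 5]
isub      → [-175, -2, 16]
bipush 68 → [-175, -2, 16, 68]
idiv      → [-175, -2, 0]
iadd      → [-175, -2]
bipush 0  → [-175, -2, 0]
bipush -5 → [-175, -2, 0, -5]
iadd      → [-175, -2, -5]
bipush 37 → [-175, -2, -5, 37]
idiv      → [-175, -2, 0]
isub      → [-175, -2]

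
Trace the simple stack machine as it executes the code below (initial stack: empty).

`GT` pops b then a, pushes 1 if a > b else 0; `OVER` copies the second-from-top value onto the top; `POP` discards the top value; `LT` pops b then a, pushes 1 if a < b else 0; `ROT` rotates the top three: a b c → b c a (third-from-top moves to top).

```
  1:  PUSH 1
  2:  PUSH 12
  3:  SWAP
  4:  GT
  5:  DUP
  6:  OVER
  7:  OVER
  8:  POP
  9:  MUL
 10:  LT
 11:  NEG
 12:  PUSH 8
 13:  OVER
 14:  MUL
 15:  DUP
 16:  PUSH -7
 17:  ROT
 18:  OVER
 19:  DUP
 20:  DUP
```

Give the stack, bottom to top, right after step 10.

PUSH 1   [1]
PUSH 12  [1, 12]
SWAP     [12, 1]
GT       [1]
DUP      [1, 1]
OVER     [1, 1, 1]
OVER     [1, 1, 1, 1]
POP      [1, 1, 1]
MUL      [1, 1]
LT       [0]

[0]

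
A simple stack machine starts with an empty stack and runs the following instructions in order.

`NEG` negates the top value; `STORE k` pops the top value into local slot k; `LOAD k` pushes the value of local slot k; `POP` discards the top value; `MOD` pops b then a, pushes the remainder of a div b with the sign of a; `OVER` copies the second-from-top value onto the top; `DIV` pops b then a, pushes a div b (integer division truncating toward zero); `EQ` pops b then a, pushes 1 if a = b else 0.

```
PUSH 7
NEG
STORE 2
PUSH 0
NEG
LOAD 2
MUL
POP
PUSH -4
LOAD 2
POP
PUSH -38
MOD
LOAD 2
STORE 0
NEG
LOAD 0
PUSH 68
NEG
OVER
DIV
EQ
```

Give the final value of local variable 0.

-7

PUSH 7   → 7
NEG      → -7
STORE 2  → (empty)
PUSH 0   → 0
NEG      → 0
LOAD 2   → 0 -7
MUL      → 0
POP      → (empty)
PUSH -4  → -4
LOAD 2   → -4 -7
POP      → -4
PUSH -38 → -4 -38
MOD      → -4
LOAD 2   → -4 -7
STORE 0  → -4
NEG      → 4
LOAD 0   → 4 -7
PUSH 68  → 4 -7 68
NEG      → 4 -7 -68
OVER     → 4 -7 -68 -7
DIV      → 4 -7 9
EQ       → 4 0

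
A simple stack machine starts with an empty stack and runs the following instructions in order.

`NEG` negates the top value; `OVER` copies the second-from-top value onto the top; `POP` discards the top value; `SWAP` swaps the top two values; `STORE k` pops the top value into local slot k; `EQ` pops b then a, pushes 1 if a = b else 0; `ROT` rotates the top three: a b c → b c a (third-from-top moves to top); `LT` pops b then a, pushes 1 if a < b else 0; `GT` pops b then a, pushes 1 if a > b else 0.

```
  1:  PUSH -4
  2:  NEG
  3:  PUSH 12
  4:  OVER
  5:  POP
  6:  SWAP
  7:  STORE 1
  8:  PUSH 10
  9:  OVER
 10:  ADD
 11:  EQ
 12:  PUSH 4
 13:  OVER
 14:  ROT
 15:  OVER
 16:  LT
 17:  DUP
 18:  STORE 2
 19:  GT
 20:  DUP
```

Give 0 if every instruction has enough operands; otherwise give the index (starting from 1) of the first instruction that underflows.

PUSH -4 : -4
NEG     : 4
PUSH 12 : 4 12
OVER    : 4 12 4
POP     : 4 12
SWAP    : 12 4
STORE 1 : 12
PUSH 10 : 12 10
OVER    : 12 10 12
ADD     : 12 22
EQ      : 0
PUSH 4  : 0 4
OVER    : 0 4 0
ROT     : 4 0 0
OVER    : 4 0 0 0
LT      : 4 0 0
DUP     : 4 0 0 0
STORE 2 : 4 0 0
GT      : 4 0
DUP     : 4 0 0

0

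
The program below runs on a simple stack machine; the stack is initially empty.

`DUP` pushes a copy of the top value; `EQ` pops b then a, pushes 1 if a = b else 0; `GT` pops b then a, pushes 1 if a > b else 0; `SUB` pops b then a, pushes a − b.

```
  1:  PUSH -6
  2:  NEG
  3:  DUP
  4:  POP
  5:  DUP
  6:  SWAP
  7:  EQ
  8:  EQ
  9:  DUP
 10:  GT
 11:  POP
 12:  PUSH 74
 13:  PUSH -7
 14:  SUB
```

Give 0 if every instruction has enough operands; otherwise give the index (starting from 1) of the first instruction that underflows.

8

PUSH -6  [-6]
NEG      [6]
DUP      [6, 6]
POP      [6]
DUP      [6, 6]
SWAP     [6, 6]
EQ       [1]
EQ  — needs 2 operands, stack has 1 → underflow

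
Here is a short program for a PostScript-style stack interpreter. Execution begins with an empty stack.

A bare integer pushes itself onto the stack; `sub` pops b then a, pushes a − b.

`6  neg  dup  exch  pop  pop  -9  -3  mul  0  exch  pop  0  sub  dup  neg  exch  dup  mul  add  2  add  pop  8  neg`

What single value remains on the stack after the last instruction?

-8

6    : 6
neg  : -6
dup  : -6 -6
exch : -6 -6
pop  : -6
pop  : (empty)
-9   : -9
-3   : -9 -3
mul  : 27
0    : 27 0
exch : 0 27
pop  : 0
0    : 0 0
sub  : 0
dup  : 0 0
neg  : 0 0
exch : 0 0
dup  : 0 0 0
mul  : 0 0
add  : 0
2    : 0 2
add  : 2
pop  : (empty)
8    : 8
neg  : -8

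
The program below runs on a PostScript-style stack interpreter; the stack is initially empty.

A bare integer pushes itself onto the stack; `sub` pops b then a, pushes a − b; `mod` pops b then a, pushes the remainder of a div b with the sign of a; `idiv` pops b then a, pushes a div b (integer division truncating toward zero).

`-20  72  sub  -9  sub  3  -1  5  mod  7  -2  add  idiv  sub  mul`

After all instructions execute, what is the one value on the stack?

-20  → -20
72   → -20 72
sub  → -92
-9   → -92 -9
sub  → -83
3    → -83 3
-1   → -83 3 -1
5    → -83 3 -1 5
mod  → -83 3 -1
7    → -83 3 -1 7
-2   → -83 3 -1 7 -2
add  → -83 3 -1 5
idiv → -83 3 0
sub  → -83 3
mul  → -249

-249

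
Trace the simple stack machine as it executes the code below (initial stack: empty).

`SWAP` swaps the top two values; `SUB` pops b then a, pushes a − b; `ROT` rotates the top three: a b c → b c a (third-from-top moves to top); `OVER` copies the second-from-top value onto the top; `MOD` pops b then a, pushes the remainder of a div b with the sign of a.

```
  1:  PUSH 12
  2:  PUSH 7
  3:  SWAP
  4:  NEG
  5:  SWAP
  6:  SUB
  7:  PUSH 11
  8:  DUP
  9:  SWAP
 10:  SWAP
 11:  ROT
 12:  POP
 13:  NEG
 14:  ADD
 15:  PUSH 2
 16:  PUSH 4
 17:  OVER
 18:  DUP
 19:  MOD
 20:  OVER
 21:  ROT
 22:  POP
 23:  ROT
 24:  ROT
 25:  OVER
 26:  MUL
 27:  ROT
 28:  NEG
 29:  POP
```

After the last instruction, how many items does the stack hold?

PUSH 12 : [12]
PUSH 7  : [12, 7]
SWAP    : [7, 12]
NEG     : [7, -12]
SWAP    : [-12, 7]
SUB     : [-19]
PUSH 11 : [-19, 11]
DUP     : [-19, 11, 11]
SWAP    : [-19, 11, 11]
SWAP    : [-19, 11, 11]
ROT     : [11, 11, -19]
POP     : [11, 11]
NEG     : [11, -11]
ADD     : [0]
PUSH 2  : [0, 2]
PUSH 4  : [0, 2, 4]
OVER    : [0, 2, 4, 2]
DUP     : [0, 2, 4, 2, 2]
MOD     : [0, 2, 4, 0]
OVER    : [0, 2, 4, 0, 4]
ROT     : [0, 2, 0, 4, 4]
POP     : [0, 2, 0, 4]
ROT     : [0, 0, 4, 2]
ROT     : [0, 4, 2, 0]
OVER    : [0, 4, 2, 0, 2]
MUL     : [0, 4, 2, 0]
ROT     : [0, 2, 0, 4]
NEG     : [0, 2, 0, -4]
POP     : [0, 2, 0]

3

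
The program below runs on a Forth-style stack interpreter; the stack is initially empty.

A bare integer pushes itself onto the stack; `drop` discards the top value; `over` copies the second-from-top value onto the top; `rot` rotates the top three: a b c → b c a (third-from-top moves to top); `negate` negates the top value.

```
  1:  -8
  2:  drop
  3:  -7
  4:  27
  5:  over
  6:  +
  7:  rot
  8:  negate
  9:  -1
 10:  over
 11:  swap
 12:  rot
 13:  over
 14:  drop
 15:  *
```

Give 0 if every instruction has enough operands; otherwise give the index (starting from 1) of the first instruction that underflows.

-8   : [-8]
drop : []
-7   : [-7]
27   : [-7, 27]
over : [-7, 27, -7]
+    : [-7, 20]
rot  — needs 3 operands, stack has 2 → underflow

7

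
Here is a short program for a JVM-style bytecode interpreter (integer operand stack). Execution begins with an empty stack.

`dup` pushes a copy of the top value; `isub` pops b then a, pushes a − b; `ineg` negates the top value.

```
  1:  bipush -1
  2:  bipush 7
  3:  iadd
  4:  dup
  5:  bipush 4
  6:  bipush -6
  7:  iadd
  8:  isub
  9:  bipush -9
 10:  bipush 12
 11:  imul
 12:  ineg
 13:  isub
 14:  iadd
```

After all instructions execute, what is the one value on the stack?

-94

bipush -1  -1
bipush 7   -1 7
iadd       6
dup        6 6
bipush 4   6 6 4
bipush -6  6 6 4 -6
iadd       6 6 -2
isub       6 8
bipush -9  6 8 -9
bipush 12  6 8 -9 12
imul       6 8 -108
ineg       6 8 108
isub       6 -100
iadd       -94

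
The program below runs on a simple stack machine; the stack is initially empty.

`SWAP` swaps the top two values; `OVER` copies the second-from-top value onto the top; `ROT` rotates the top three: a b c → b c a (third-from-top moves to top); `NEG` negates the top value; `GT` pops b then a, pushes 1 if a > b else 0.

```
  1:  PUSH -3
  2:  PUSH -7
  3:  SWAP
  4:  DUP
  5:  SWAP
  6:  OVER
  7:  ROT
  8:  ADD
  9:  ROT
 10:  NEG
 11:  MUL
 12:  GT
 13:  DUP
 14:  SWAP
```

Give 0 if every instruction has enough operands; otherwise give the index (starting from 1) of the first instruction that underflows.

0

PUSH -3 -> -3
PUSH -7 -> -3 -7
SWAP    -> -7 -3
DUP     -> -7 -3 -3
SWAP    -> -7 -3 -3
OVER    -> -7 -3 -3 -3
ROT     -> -7 -3 -3 -3
ADD     -> -7 -3 -6
ROT     -> -3 -6 -7
NEG     -> -3 -6 7
MUL     -> -3 -42
GT      -> 1
DUP     -> 1 1
SWAP    -> 1 1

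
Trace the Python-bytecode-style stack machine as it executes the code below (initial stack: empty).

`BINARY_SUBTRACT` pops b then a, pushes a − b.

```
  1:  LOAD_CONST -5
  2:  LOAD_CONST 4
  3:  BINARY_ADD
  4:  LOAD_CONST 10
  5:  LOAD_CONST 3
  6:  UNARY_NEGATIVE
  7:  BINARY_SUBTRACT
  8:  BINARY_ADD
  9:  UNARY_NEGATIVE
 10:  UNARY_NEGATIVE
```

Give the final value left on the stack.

12

LOAD_CONST -5   -> -5
LOAD_CONST 4    -> -5 4
BINARY_ADD      -> -1
LOAD_CONST 10   -> -1 10
LOAD_CONST 3    -> -1 10 3
UNARY_NEGATIVE  -> -1 10 -3
BINARY_SUBTRACT -> -1 13
BINARY_ADD      -> 12
UNARY_NEGATIVE  -> -12
UNARY_NEGATIVE  -> 12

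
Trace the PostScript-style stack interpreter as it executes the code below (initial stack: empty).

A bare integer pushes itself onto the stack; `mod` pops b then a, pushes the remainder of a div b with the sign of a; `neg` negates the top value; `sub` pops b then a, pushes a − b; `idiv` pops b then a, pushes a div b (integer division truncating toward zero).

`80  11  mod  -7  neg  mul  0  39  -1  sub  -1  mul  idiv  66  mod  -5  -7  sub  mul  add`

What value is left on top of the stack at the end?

80   → 80
11   → 80 11
mod  → 3
-7   → 3 -7
neg  → 3 7
mul  → 21
0    → 21 0
39   → 21 0 39
-1   → 21 0 39 -1
sub  → 21 0 40
-1   → 21 0 40 -1
mul  → 21 0 -40
idiv → 21 0
66   → 21 0 66
mod  → 21 0
-5   → 21 0 -5
-7   → 21 0 -5 -7
sub  → 21 0 2
mul  → 21 0
add  → 21

21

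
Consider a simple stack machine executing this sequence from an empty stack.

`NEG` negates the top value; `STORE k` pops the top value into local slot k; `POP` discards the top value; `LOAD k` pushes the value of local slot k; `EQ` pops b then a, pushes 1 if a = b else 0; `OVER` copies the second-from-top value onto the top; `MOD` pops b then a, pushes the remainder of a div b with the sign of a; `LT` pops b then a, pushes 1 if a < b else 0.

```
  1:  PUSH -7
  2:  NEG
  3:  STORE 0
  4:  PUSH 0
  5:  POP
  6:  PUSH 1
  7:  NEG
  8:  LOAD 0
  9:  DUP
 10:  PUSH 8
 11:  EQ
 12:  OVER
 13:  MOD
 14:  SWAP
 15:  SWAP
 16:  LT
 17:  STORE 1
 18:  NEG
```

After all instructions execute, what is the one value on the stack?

1

PUSH -7 -> -7
NEG     -> 7
STORE 0 -> (empty)
PUSH 0  -> 0
POP     -> (empty)
PUSH 1  -> 1
NEG     -> -1
LOAD 0  -> -1 7
DUP     -> -1 7 7
PUSH 8  -> -1 7 7 8
EQ      -> -1 7 0
OVER    -> -1 7 0 7
MOD     -> -1 7 0
SWAP    -> -1 0 7
SWAP    -> -1 7 0
LT      -> -1 0
STORE 1 -> -1
NEG     -> 1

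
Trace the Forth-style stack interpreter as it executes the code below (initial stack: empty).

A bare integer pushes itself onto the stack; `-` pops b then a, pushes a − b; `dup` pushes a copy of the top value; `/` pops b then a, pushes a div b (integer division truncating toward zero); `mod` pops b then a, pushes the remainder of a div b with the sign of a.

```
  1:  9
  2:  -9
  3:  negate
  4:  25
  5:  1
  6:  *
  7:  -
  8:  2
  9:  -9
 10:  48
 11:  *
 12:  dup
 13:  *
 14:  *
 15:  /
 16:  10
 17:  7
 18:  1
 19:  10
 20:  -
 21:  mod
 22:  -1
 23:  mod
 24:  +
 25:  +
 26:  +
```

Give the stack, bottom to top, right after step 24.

9      : [9]
-9     : [9, -9]
negate : [9, 9]
25     : [9, 9, 25]
1      : [9, 9, 25, 1]
*      : [9, 9, 25]
-      : [9, -16]
2      : [9, -16, 2]
-9     : [9, -16, 2, -9]
48     : [9, -16, 2, -9, 48]
*      : [9, -16, 2, -432]
dup    : [9, -16, 2, -432, -432]
*      : [9, -16, 2, 186624]
*      : [9, -16, 373248]
/      : [9, 0]
10     : [9, 0, 10]
7      : [9, 0, 10, 7]
1      : [9, 0, 10, 7, 1]
10     : [9, 0, 10, 7, 1, 10]
-      : [9, 0, 10, 7, -9]
mod    : [9, 0, 10, 7]
-1     : [9, 0, 10, 7, -1]
mod    : [9, 0, 10, 0]
+      : [9, 0, 10]

[9, 0, 10]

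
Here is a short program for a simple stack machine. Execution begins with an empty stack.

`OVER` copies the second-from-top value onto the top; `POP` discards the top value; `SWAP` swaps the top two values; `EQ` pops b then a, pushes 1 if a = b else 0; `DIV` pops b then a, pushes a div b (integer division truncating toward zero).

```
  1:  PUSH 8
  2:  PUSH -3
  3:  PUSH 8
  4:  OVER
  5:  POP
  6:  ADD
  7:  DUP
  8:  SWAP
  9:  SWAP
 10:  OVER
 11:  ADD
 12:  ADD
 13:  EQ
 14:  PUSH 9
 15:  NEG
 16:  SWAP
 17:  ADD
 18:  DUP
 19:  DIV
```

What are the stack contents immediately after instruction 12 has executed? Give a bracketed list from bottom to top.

PUSH 8  → [8]
PUSH -3 → [8, -3]
PUSH 8  → [8, -3, 8]
OVER    → [8, -3, 8, -3]
POP     → [8, -3, 8]
ADD     → [8, 5]
DUP     → [8, 5, 5]
SWAP    → [8, 5, 5]
SWAP    → [8, 5, 5]
OVER    → [8, 5, 5, 5]
ADD     → [8, 5, 10]
ADD     → [8, 15]

[8, 15]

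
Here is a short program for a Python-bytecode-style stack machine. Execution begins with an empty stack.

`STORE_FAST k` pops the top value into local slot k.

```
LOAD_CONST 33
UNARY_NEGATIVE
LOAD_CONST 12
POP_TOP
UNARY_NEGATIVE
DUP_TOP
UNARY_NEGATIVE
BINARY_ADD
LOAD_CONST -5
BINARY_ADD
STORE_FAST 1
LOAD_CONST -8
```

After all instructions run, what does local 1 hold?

LOAD_CONST 33  : [33]
UNARY_NEGATIVE : [-33]
LOAD_CONST 12  : [-33, 12]
POP_TOP        : [-33]
UNARY_NEGATIVE : [33]
DUP_TOP        : [33, 33]
UNARY_NEGATIVE : [33, -33]
BINARY_ADD     : [0]
LOAD_CONST -5  : [0, -5]
BINARY_ADD     : [-5]
STORE_FAST 1   : []
LOAD_CONST -8  : [-8]

-5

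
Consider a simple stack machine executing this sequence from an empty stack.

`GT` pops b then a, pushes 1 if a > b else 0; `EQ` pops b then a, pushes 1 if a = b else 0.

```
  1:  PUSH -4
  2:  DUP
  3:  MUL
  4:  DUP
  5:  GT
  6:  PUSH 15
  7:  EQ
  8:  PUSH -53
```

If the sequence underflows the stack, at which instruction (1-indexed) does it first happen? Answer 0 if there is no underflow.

PUSH -4  -> -4
DUP      -> -4 -4
MUL      -> 16
DUP      -> 16 16
GT       -> 0
PUSH 15  -> 0 15
EQ       -> 0
PUSH -53 -> 0 -53

0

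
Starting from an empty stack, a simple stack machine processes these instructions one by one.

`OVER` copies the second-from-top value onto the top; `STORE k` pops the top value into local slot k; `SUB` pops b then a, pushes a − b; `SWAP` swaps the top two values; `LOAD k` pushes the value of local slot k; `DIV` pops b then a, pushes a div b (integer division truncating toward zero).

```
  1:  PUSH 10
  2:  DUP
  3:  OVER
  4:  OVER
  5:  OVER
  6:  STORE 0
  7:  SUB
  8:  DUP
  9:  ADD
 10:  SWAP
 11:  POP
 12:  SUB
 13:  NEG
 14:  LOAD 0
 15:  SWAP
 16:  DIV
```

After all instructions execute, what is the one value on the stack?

PUSH 10 : 10
DUP     : 10 10
OVER    : 10 10 10
OVER    : 10 10 10 10
OVER    : 10 10 10 10 10
STORE 0 : 10 10 10 10
SUB     : 10 10 0
DUP     : 10 10 0 0
ADD     : 10 10 0
SWAP    : 10 0 10
POP     : 10 0
SUB     : 10
NEG     : -10
LOAD 0  : -10 10
SWAP    : 10 -10
DIV     : -1

-1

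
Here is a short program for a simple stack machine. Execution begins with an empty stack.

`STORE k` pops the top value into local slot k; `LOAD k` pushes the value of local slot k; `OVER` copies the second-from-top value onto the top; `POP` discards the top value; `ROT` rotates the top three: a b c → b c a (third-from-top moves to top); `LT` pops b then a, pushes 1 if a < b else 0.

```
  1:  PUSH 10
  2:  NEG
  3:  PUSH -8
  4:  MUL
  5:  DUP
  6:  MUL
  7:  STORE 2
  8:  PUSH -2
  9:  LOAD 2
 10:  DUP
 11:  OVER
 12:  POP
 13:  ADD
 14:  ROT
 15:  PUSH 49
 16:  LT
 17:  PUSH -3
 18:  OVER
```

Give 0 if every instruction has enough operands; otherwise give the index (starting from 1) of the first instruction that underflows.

PUSH 10 -> 10
NEG     -> -10
PUSH -8 -> -10 -8
MUL     -> 80
DUP     -> 80 80
MUL     -> 6400
STORE 2 -> (empty)
PUSH -2 -> -2
LOAD 2  -> -2 6400
DUP     -> -2 6400 6400
OVER    -> -2 6400 6400 6400
POP     -> -2 6400 6400
ADD     -> -2 12800
ROT  — needs 3 operands, stack has 2 → underflow

14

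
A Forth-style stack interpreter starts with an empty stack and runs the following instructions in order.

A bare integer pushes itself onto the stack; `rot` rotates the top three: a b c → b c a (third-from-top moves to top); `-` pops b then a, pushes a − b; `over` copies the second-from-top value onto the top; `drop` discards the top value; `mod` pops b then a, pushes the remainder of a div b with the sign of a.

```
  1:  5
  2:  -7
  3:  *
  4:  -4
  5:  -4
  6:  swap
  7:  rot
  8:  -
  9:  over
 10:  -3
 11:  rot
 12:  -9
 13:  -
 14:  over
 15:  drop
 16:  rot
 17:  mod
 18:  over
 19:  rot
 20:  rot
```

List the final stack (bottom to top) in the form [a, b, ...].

[-4, -3, -3, 0]

5     5
-7    5 -7
*     -35
-4    -35 -4
-4    -35 -4 -4
swap  -35 -4 -4
rot   -4 -4 -35
-     -4 31
over  -4 31 -4
-3    -4 31 -4 -3
rot   -4 -4 -3 31
-9    -4 -4 -3 31 -9
-     -4 -4 -3 40
over  -4 -4 -3 40 -3
drop  -4 -4 -3 40
rot   -4 -3 40 -4
mod   -4 -3 0
over  -4 -3 0 -3
rot   -4 0 -3 -3
rot   -4 -3 -3 0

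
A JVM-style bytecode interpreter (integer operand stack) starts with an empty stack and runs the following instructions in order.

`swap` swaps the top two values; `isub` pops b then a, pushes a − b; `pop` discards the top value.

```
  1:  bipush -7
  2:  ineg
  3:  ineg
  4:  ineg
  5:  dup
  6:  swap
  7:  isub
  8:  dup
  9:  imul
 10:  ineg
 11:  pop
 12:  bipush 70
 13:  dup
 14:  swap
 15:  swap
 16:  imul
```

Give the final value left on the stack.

bipush -7  -7
ineg       7
ineg       -7
ineg       7
dup        7 7
swap       7 7
isub       0
dup        0 0
imul       0
ineg       0
pop        (empty)
bipush 70  70
dup        70 70
swap       70 70
swap       70 70
imul       4900

4900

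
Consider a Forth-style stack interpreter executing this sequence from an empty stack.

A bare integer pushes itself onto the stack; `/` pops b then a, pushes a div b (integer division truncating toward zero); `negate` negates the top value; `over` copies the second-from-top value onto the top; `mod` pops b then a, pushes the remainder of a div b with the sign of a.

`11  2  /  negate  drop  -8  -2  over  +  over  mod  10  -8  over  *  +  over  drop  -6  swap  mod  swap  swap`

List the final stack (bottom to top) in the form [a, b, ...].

[-8, -2, -6]

11     → 11
2      → 11 2
/      → 5
negate → -5
drop   → (empty)
-8     → -8
-2     → -8 -2
over   → -8 -2 -8
+      → -8 -10
over   → -8 -10 -8
mod    → -8 -2
10     → -8 -2 10
-8     → -8 -2 10 -8
over   → -8 -2 10 -8 10
*      → -8 -2 10 -80
+      → -8 -2 -70
over   → -8 -2 -70 -2
drop   → -8 -2 -70
-6     → -8 -2 -70 -6
swap   → -8 -2 -6 -70
mod    → -8 -2 -6
swap   → -8 -6 -2
swap   → -8 -2 -6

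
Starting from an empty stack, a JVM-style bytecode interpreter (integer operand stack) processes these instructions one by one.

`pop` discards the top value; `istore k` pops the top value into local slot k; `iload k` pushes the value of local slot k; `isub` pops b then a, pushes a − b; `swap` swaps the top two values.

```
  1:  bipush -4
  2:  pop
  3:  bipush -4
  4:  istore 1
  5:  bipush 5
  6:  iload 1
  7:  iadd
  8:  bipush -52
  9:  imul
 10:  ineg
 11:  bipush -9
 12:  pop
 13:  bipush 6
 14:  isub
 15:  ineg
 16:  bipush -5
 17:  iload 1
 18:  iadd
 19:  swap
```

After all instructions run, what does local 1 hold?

-4

bipush -4  : [-4]
pop        : []
bipush -4  : [-4]
istore 1   : []
bipush 5   : [5]
iload 1    : [5, -4]
iadd       : [1]
bipush -52 : [1, -52]
imul       : [-52]
ineg       : [52]
bipush -9  : [52, -9]
pop        : [52]
bipush 6   : [52, 6]
isub       : [46]
ineg       : [-46]
bipush -5  : [-46, -5]
iload 1    : [-46, -5, -4]
iadd       : [-46, -9]
swap       : [-9, -46]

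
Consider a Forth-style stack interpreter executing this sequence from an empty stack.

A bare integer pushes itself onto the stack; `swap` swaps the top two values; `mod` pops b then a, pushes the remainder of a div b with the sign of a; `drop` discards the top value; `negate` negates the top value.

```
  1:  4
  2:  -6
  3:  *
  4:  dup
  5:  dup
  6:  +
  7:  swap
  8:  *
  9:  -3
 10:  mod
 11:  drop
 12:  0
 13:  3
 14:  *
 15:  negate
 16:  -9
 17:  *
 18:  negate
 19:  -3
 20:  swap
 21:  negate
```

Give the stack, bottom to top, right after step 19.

[0, -3]

4       4
-6      4 -6
*       -24
dup     -24 -24
dup     -24 -24 -24
+       -24 -48
swap    -48 -24
*       1152
-3      1152 -3
mod     0
drop    (empty)
0       0
3       0 3
*       0
negate  0
-9      0 -9
*       0
negate  0
-3      0 -3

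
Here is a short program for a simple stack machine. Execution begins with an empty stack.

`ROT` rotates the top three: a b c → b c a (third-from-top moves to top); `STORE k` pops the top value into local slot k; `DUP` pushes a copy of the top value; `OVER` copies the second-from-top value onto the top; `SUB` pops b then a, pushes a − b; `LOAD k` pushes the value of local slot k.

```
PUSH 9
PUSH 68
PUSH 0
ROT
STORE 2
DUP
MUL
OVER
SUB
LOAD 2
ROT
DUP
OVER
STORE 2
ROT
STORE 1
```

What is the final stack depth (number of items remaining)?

3

PUSH 9  → [9]
PUSH 68 → [9, 68]
PUSH 0  → [9, 68, 0]
ROT     → [68, 0, 9]
STORE 2 → [68, 0]
DUP     → [68, 0, 0]
MUL     → [68, 0]
OVER    → [68, 0, 68]
SUB     → [68, -68]
LOAD 2  → [68, -68, 9]
ROT     → [-68, 9, 68]
DUP     → [-68, 9, 68, 68]
OVER    → [-68, 9, 68, 68, 68]
STORE 2 → [-68, 9, 68, 68]
ROT     → [-68, 68, 68, 9]
STORE 1 → [-68, 68, 68]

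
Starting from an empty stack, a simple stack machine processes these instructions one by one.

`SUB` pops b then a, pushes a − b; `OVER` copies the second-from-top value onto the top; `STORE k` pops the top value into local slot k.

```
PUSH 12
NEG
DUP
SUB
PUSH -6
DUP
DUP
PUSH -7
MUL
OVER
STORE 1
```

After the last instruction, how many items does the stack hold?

PUSH 12 -> [12]
NEG     -> [-12]
DUP     -> [-12, -12]
SUB     -> [0]
PUSH -6 -> [0, -6]
DUP     -> [0, -6, -6]
DUP     -> [0, -6, -6, -6]
PUSH -7 -> [0, -6, -6, -6, -7]
MUL     -> [0, -6, -6, 42]
OVER    -> [0, -6, -6, 42, -6]
STORE 1 -> [0, -6, -6, 42]

4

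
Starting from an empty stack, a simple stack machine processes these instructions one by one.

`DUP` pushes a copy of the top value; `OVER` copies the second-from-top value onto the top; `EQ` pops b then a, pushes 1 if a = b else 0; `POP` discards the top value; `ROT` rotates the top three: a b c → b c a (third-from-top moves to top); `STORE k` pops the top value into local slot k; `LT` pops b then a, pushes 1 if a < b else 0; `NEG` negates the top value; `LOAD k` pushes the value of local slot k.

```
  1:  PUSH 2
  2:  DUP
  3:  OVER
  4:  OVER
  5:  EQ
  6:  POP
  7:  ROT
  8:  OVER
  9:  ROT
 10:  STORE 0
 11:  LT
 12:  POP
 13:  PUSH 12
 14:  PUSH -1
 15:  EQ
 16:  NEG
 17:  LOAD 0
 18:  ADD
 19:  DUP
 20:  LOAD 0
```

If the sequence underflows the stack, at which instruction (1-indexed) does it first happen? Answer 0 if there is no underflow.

PUSH 2 -> 2
DUP    -> 2 2
OVER   -> 2 2 2
OVER   -> 2 2 2 2
EQ     -> 2 2 1
POP    -> 2 2
ROT  — needs 3 operands, stack has 2 → underflow

7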